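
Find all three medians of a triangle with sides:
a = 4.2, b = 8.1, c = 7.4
Median formula: m_a = ½√(2b² + 2c² − a²) (and cyclically). a² = 17.64, b² = 65.61, c² = 54.76.
m_a = ½√(2·65.61 + 2·54.76 − 17.64) = ½√223.1 ≈ ½·14.9365 ≈ 7.46827
m_b = ½√(2·17.64 + 2·54.76 − 65.61) = ½√79.19 ≈ ½·8.89888 ≈ 4.44944
m_c = ½√(2·17.64 + 2·65.61 − 54.76) = ½√111.74 ≈ ½·10.5707 ≈ 5.28536

m_a = 7.468, m_b = 4.449, m_c = 5.285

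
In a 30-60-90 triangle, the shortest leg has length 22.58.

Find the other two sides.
In a 30-60-90 triangle the sides are in ratio 1 : √3 : 2 (short leg : long leg : hypotenuse).
Long leg = 22.58·√3 ≈ 22.58·1.73205 ≈ 39.1097
Hypotenuse = 2·22.58 = 45.16

Long leg = 22.58√3 = 39.11, Hypotenuse = 45.16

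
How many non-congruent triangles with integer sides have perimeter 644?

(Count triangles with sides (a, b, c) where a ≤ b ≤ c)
Let a ≤ b ≤ c with a + b + c = 644. The only binding inequality is a + b > c, i.e. 644 − c > c, so c < 644/2; and c ≥ 644/3 since c is the largest side.
So 215 ≤ c ≤ 321. For each c, b runs from ⌈(644 − c)/2⌉ up to c (then a = 644 − b − c satisfies 1 ≤ a ≤ b automatically), giving c − ⌈(644 − c)/2⌉ + 1 choices.
Summing over c: 1 + 3 + 4 + 6 + … + 159 + 160  (107 terms, c = 215, …, 321) = 8640
Check (closed form: nearest integer to p²/48 for even p, (p+3)²/48 for odd p): 644²/48 = 414736/48 ≈ 8640.33 → 8640

8640 triangles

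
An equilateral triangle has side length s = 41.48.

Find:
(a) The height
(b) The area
(a) The height splits the triangle into two 30-60-90 halves: h = s·√3/2 = 41.48·1.73205/2 ≈ 71.8455/2 ≈ 35.9227
(b) Area = (√3/4)·s² = (√3/4)·41.48² = (√3/4)·1720.5904 ≈ 0.433013·1720.5904 ≈ 745.037

Height = 35.92, Area = 745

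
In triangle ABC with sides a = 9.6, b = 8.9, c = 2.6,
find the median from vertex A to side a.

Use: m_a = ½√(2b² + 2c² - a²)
m_a = ½√(2·8.9² + 2·2.6² − 9.6²) = ½√(2·79.21 + 2·6.76 − 92.16) = ½√(158.42 + 13.52 − 92.16) = ½√79.78
√79.78 ≈ 8.93197, so m_a ≈ 4.46598

m_a = 4.466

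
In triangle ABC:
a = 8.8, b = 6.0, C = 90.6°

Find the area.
Two sides and the included angle (SAS): A = ½·a·b·sin(C) = ½·8.8·6.0·sin(90.6°)
sin(90.6°) ≈ 0.999945
A ≈ ½·52.8·0.999945 = 26.4·0.999945 ≈ 26.3986

Area = 26.4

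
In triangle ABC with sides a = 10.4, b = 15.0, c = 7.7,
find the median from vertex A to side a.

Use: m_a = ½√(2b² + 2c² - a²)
m_a = ½√(2·15.0² + 2·7.7² − 10.4²) = ½√(2·225 + 2·59.29 − 108.16) = ½√(450 + 118.58 − 108.16) = ½√460.42
√460.42 ≈ 21.4574, so m_a ≈ 10.7287

m_a = 10.73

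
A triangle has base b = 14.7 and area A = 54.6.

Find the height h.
A = ½·b·h  ⇒  h = 2A/b = 2·54.6/14.7 = 109.2/14.7 ≈ 7.42857

h = 7.429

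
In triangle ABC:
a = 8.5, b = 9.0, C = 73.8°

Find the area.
Two sides and the included angle (SAS): A = ½·a·b·sin(C) = ½·8.5·9.0·sin(73.8°)
sin(73.8°) ≈ 0.960294
A ≈ ½·76.5·0.960294 = 38.25·0.960294 ≈ 36.7312

Area = 36.73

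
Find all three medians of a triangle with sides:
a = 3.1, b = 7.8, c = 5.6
Median formula: m_a = ½√(2b² + 2c² − a²) (and cyclically). a² = 9.61, b² = 60.84, c² = 31.36.
m_a = ½√(2·60.84 + 2·31.36 − 9.61) = ½√174.79 ≈ ½·13.2208 ≈ 6.61041
m_b = ½√(2·9.61 + 2·31.36 − 60.84) = ½√21.1 ≈ ½·4.59347 ≈ 2.29674
m_c = ½√(2·9.61 + 2·60.84 − 31.36) = ½√109.54 ≈ ½·10.4661 ≈ 5.23307

m_a = 6.61, m_b = 2.297, m_c = 5.233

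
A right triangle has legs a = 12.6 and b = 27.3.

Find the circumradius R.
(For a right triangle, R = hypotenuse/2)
Hypotenuse c = √(a² + b²) = √(158.76 + 745.29) = √904.05 ≈ 30.0674
R = c/2 ≈ 30.0674/2 ≈ 15.0337

R = 15.03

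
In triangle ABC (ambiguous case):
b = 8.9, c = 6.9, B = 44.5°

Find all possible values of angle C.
b/sin(B) = c/sin(C)  ⇒  sin(C) = c·sin(B)/b = 6.9·sin(44.5°)/8.9
sin(44.5°) ≈ 0.700909
sin(C) ≈ 6.9·0.700909/8.9 ≈ 4.83627/8.9 ≈ 0.543402
Candidate 1: C₁ = arcsin(0.543402) ≈ 32.9155°  →  A = 180° − 44.5° − 32.9155° ≈ 102.585° > 0, valid
Candidate 2: C₂ = 180° − C₁ ≈ 147.085°  →  A = 180° − 44.5° − 147.085° ≈ -11.5845° ≤ 0, not a valid triangle

C = 32.92° (one solution)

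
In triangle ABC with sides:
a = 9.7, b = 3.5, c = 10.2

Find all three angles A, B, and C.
Law of cosines for each angle (a² = 94.09, b² = 12.25, c² = 104.04):
cos(A) = (b² + c² − a²)/(2bc) = (12.25 + 104.04 − 94.09)/(2·3.5·10.2) = 22.2/71.4 ≈ 0.310924  ⇒  A ≈ 71.8851°
cos(B) = (a² + c² − b²)/(2ac) = (94.09 + 104.04 − 12.25)/(2·9.7·10.2) = 185.88/197.88 ≈ 0.939357  ⇒  B ≈ 20.0561°
cos(C) = (a² + b² − c²)/(2ab) = (94.09 + 12.25 − 104.04)/(2·9.7·3.5) = 2.3/67.9 ≈ 0.0338733  ⇒  C ≈ 88.0588°
Check: A + B + C ≈ 180°

A = 71.89°, B = 20.06°, C = 88.06°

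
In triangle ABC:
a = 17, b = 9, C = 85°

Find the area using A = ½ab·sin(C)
A = ½·a·b·sin(C) = ½·17·9·sin(85°)
sin(85°) ≈ 0.996195
A ≈ ½·153·0.996195 = 76.5·0.996195 ≈ 76.2089

Area = 76.21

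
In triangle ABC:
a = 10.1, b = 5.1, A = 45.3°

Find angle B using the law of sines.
a/sin(A) = b/sin(B)  ⇒  sin(B) = b·sin(A)/a = 5.1·sin(45.3°)/10.1
sin(45.3°) ≈ 0.710799
sin(B) ≈ 5.1·0.710799/10.1 ≈ 3.62508/10.1 ≈ 0.358919
B = arcsin(0.358919) ≈ 21.0338°
(Since b ≤ a we need B ≤ A, so the obtuse alternative 180° − 21.0338° ≈ 158.966° is rejected.)

B = 21.03°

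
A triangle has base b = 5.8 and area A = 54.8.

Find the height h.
A = ½·b·h  ⇒  h = 2A/b = 2·54.8/5.8 = 109.6/5.8 ≈ 18.8966

h = 18.9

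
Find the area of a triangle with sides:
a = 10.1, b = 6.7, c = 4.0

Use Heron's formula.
s = (10.1 + 6.7 + 4.0)/2 = 20.8/2 = 10.4
s − a = 0.3, s − b = 3.7, s − c = 6.4
s(s−a)(s−b)(s−c) = 10.4·0.3·3.7·6.4 ≈ 73.8816
Area = √73.8816 ≈ 8.59544

Area = 8.595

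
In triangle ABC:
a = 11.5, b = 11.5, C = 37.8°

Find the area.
Two sides and the included angle (SAS): A = ½·a·b·sin(C) = ½·11.5·11.5·sin(37.8°)
sin(37.8°) ≈ 0.612907
A ≈ ½·132.25·0.612907 = 66.125·0.612907 ≈ 40.5285

Area = 40.53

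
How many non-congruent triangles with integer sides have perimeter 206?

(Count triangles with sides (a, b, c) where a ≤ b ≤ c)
Let a ≤ b ≤ c with a + b + c = 206. The only binding inequality is a + b > c, i.e. 206 − c > c, so c < 206/2; and c ≥ 206/3 since c is the largest side.
So 69 ≤ c ≤ 102. For each c, b runs from ⌈(206 − c)/2⌉ up to c (then a = 206 − b − c satisfies 1 ≤ a ≤ b automatically), giving c − ⌈(206 − c)/2⌉ + 1 choices.
Summing over c: 1 + 3 + 4 + 6 + … + 49 + 51  (34 terms, c = 69, …, 102) = 884
Check (closed form: nearest integer to p²/48 for even p, (p+3)²/48 for odd p): 206²/48 = 42436/48 ≈ 884.08 → 884

884 triangles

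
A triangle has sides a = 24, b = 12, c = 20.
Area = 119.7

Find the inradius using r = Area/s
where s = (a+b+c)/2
s = (24 + 12 + 20)/2 = 56/2 = 28
r = Area/s = 119.7/28 ≈ 4.275

r = 4.275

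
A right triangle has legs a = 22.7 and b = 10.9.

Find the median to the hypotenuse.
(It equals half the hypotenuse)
Hypotenuse c = √(a² + b²) = √(515.29 + 118.81) = √634.1 ≈ 25.1813
Median to hypotenuse = c/2 ≈ 25.1813/2 ≈ 12.5907

Median = 12.59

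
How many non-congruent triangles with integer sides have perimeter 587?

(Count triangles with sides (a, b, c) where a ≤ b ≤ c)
Let a ≤ b ≤ c with a + b + c = 587. The only binding inequality is a + b > c, i.e. 587 − c > c, so c < 587/2; and c ≥ 587/3 since c is the largest side.
So 196 ≤ c ≤ 293. For each c, b runs from ⌈(587 − c)/2⌉ up to c (then a = 587 − b − c satisfies 1 ≤ a ≤ b automatically), giving c − ⌈(587 − c)/2⌉ + 1 choices.
Summing over c: 1 + 3 + 4 + 6 + … + 145 + 147  (98 terms, c = 196, …, 293) = 7252
Check (closed form: nearest integer to p²/48 for even p, (p+3)²/48 for odd p): (587+3)²/48 = 590²/48 = 348100/48 ≈ 7252.08 → 7252

7252 triangles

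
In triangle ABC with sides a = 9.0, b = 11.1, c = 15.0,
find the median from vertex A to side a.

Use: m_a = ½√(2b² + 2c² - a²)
m_a = ½√(2·11.1² + 2·15.0² − 9.0²) = ½√(2·123.21 + 2·225 − 81) = ½√(246.42 + 450 − 81) = ½√615.42
√615.42 ≈ 24.8077, so m_a ≈ 12.4038

m_a = 12.4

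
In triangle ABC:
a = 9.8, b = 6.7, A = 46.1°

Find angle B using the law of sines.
a/sin(A) = b/sin(B)  ⇒  sin(B) = b·sin(A)/a = 6.7·sin(46.1°)/9.8
sin(46.1°) ≈ 0.720551
sin(B) ≈ 6.7·0.720551/9.8 ≈ 4.82769/9.8 ≈ 0.492622
B = arcsin(0.492622) ≈ 29.513°
(Since b ≤ a we need B ≤ A, so the obtuse alternative 180° − 29.513° ≈ 150.487° is rejected.)

B = 29.51°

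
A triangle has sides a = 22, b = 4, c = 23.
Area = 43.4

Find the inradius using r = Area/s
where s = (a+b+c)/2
s = (22 + 4 + 23)/2 = 49/2 = 24.5
r = Area/s = 43.4/24.5 ≈ 1.77143

r = 1.771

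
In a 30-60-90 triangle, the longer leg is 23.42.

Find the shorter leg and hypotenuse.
In a 30-60-90 triangle the sides are in ratio 1 : √3 : 2, so short leg = long leg/√3 and hypotenuse = 2·(short leg).
Short leg = 23.42/√3 ≈ 23.42/1.73205 ≈ 13.5215
Hypotenuse = 2·13.5215 ≈ 27.0431

Short leg = 13.52, Hypotenuse = 27.04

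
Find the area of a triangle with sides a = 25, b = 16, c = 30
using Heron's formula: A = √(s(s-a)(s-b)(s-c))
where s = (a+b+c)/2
s = (25 + 16 + 30)/2 = 71/2 = 35.5
s − a = 10.5, s − b = 19.5, s − c = 5.5
s(s−a)(s−b)(s−c) = 35.5·10.5·19.5·5.5 = 39977.4375
Area = √39977.4375 ≈ 199.944

s = 35.5, Area = 199.9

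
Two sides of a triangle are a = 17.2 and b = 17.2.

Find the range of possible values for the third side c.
Triangle inequality: |a − b| < c < a + b
|a − b| = |17.2 − 17.2| = 0
a + b = 17.2 + 17.2 = 34.4

0 < c < 34.4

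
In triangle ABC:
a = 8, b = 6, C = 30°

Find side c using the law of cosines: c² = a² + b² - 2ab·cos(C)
c² = 8² + 6² − 2·8·6·cos(30°)
cos(30°) ≈ 0.866025
c² ≈ 64 + 36 − 96·(0.866025) ≈ 100 − 83.1384 ≈ 16.8616
c ≈ √16.8616 ≈ 4.10628

c = 4.106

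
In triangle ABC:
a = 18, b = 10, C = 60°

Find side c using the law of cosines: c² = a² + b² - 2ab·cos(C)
c² = 18² + 10² − 2·18·10·cos(60°)
cos(60°) ≈ 0.5
c² ≈ 324 + 100 − 360·(0.5) ≈ 424 − 180 ≈ 244
c ≈ √244 ≈ 15.6205

c = 15.62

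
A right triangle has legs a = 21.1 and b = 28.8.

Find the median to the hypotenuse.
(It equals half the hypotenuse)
Hypotenuse c = √(a² + b²) = √(445.21 + 829.44) = √1274.65 ≈ 35.7022
Median to hypotenuse = c/2 ≈ 35.7022/2 ≈ 17.8511

Median = 17.85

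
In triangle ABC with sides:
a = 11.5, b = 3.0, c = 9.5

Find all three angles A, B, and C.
Law of cosines for each angle (a² = 132.25, b² = 9, c² = 90.25):
cos(A) = (b² + c² − a²)/(2bc) = (9 + 90.25 − 132.25)/(2·3.0·9.5) = -33/57 ≈ -0.578947  ⇒  A ≈ 125.377°
cos(B) = (a² + c² − b²)/(2ac) = (132.25 + 90.25 − 9)/(2·11.5·9.5) = 213.5/218.5 ≈ 0.977117  ⇒  B ≈ 12.2809°
cos(C) = (a² + b² − c²)/(2ab) = (132.25 + 9 − 90.25)/(2·11.5·3.0) = 51/69 ≈ 0.73913  ⇒  C ≈ 42.3426°
Check: A + B + C ≈ 180°

A = 125.4°, B = 12.28°, C = 42.34°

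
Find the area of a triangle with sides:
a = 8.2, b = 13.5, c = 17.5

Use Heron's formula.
s = (8.2 + 13.5 + 17.5)/2 = 39.2/2 = 19.6
s − a = 11.4, s − b = 6.1, s − c = 2.1
s(s−a)(s−b)(s−c) = 19.6·11.4·6.1·2.1 ≈ 2862.27
Area = √2862.27 ≈ 53.5002

Area = 53.5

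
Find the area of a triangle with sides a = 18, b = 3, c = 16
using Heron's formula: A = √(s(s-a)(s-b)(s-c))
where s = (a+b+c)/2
s = (18 + 3 + 16)/2 = 37/2 = 18.5
s − a = 0.5, s − b = 15.5, s − c = 2.5
s(s−a)(s−b)(s−c) = 18.5·0.5·15.5·2.5 = 358.4375
Area = √358.4375 ≈ 18.9324

s = 18.5, Area = 18.93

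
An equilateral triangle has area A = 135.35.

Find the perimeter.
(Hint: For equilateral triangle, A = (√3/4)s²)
A = (√3/4)s²  ⇒  s² = 4A/√3 = 4·135.35/√3 = 541.4/1.73205 ≈ 312.577
s ≈ √312.577 ≈ 17.6799
Perimeter = 3s ≈ 3·17.6799 ≈ 53.0396

Perimeter = 53.04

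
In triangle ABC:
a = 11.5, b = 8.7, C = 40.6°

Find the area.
Two sides and the included angle (SAS): A = ½·a·b·sin(C) = ½·11.5·8.7·sin(40.6°)
sin(40.6°) ≈ 0.650774
A ≈ ½·100.05·0.650774 = 50.025·0.650774 ≈ 32.555

Area = 32.55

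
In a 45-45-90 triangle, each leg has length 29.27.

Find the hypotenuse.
In a 45-45-90 triangle the sides are in ratio 1 : 1 : √2, so hypotenuse = leg·√2.
Hypotenuse = 29.27·√2 ≈ 29.27·1.41421 ≈ 41.394

Hypotenuse = 29.27√2 = 41.39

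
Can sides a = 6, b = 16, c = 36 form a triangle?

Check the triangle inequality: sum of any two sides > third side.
a + b vs c: 6 + 16 = 22 ≤ 36  ✗
a + c vs b: 6 + 36 = 42 > 16  ✓
b + c vs a: 16 + 36 = 52 > 6  ✓

No: 6 + 16 = 22 is not > 36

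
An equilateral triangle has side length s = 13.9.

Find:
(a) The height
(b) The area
(a) The height splits the triangle into two 30-60-90 halves: h = s·√3/2 = 13.9·1.73205/2 ≈ 24.0755/2 ≈ 12.0378
(b) Area = (√3/4)·s² = (√3/4)·13.9² = (√3/4)·193.21 ≈ 0.433013·193.21 ≈ 83.6624

Height = 12.04, Area = 83.66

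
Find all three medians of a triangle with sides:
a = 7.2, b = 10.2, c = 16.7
Median formula: m_a = ½√(2b² + 2c² − a²) (and cyclically). a² = 51.84, b² = 104.04, c² = 278.89.
m_a = ½√(2·104.04 + 2·278.89 − 51.84) = ½√714.02 ≈ ½·26.7212 ≈ 13.3606
m_b = ½√(2·51.84 + 2·278.89 − 104.04) = ½√557.42 ≈ ½·23.6097 ≈ 11.8049
m_c = ½√(2·51.84 + 2·104.04 − 278.89) = ½√32.87 ≈ ½·5.73324 ≈ 2.86662

m_a = 13.36, m_b = 11.8, m_c = 2.867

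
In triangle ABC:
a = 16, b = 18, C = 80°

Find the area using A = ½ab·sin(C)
A = ½·a·b·sin(C) = ½·16·18·sin(80°)
sin(80°) ≈ 0.984808
A ≈ ½·288·0.984808 = 144·0.984808 ≈ 141.812

Area = 141.8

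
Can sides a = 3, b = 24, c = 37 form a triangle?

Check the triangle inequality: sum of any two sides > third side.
a + b vs c: 3 + 24 = 27 ≤ 37  ✗
a + c vs b: 3 + 37 = 40 > 24  ✓
b + c vs a: 24 + 37 = 61 > 3  ✓

No: 3 + 24 = 27 is not > 37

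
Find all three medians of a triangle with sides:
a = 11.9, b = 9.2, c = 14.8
Median formula: m_a = ½√(2b² + 2c² − a²) (and cyclically). a² = 141.61, b² = 84.64, c² = 219.04.
m_a = ½√(2·84.64 + 2·219.04 − 141.61) = ½√465.75 ≈ ½·21.5812 ≈ 10.7906
m_b = ½√(2·141.61 + 2·219.04 − 84.64) = ½√636.66 ≈ ½·25.2321 ≈ 12.6161
m_c = ½√(2·141.61 + 2·84.64 − 219.04) = ½√233.46 ≈ ½·15.2794 ≈ 7.6397

m_a = 10.79, m_b = 12.62, m_c = 7.64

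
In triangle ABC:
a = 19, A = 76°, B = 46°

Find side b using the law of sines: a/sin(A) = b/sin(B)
a/sin(A) = b/sin(B)  ⇒  b = a·sin(B)/sin(A) = 19·sin(46°)/sin(76°)
sin(46°) ≈ 0.71934, sin(76°) ≈ 0.970296
b ≈ 19·0.71934/0.970296 ≈ 13.6675/0.970296 ≈ 14.0859

b = 14.09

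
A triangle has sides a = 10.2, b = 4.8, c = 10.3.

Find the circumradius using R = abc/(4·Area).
First find the area with Heron's formula.
s = (10.2 + 4.8 + 10.3)/2 = 12.65
Area = √(s(s−a)(s−b)(s−c)) = √(12.65·2.45·7.85·2.35) ≈ √571.734 ≈ 23.911
abc = 10.2·4.8·10.3 = 504.288
R = abc/(4·Area) ≈ 504.288/(4·23.911) = 504.288/95.6439 ≈ 5.27256

R = 5.273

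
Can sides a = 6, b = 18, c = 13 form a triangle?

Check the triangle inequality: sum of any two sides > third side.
a + b vs c: 6 + 18 = 24 > 13  ✓
a + c vs b: 6 + 13 = 19 > 18  ✓
b + c vs a: 18 + 13 = 31 > 6  ✓

Yes, triangle inequality satisfied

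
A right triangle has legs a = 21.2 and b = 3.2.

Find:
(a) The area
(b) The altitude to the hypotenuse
(a) The legs are perpendicular, so Area = ½·a·b = ½·21.2·3.2 = ½·67.84 = 33.92
(b) Hypotenuse c = √(a² + b²) = √(449.44 + 10.24) = √459.68 ≈ 21.4401
    Area = ½·c·h_c  ⇒  h_c = 2·Area/c = 67.84/21.4401 ≈ 3.16416

Area = 33.92, h_c = 3.164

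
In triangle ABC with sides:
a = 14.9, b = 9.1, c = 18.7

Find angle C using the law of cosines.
c² = a² + b² − 2ab·cos(C)  ⇒  cos(C) = (a² + b² − c²)/(2ab)
cos(C) = (14.9² + 9.1² − 18.7²)/(2·14.9·9.1) = (222.01 + 82.81 − 349.69)/271.18 = -44.87/271.18 ≈ -0.165462
C = arccos(-0.165462) ≈ 99.5241°

C = 99.52°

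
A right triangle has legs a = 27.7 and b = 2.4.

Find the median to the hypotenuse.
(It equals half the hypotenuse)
Hypotenuse c = √(a² + b²) = √(767.29 + 5.76) = √773.05 ≈ 27.8038
Median to hypotenuse = c/2 ≈ 27.8038/2 ≈ 13.9019

Median = 13.9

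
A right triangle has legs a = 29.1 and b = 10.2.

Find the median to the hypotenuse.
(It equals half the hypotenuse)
Hypotenuse c = √(a² + b²) = √(846.81 + 104.04) = √950.85 ≈ 30.8359
Median to hypotenuse = c/2 ≈ 30.8359/2 ≈ 15.4179

Median = 15.42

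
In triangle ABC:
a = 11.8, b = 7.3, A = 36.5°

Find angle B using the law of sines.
a/sin(A) = b/sin(B)  ⇒  sin(B) = b·sin(A)/a = 7.3·sin(36.5°)/11.8
sin(36.5°) ≈ 0.594823
sin(B) ≈ 7.3·0.594823/11.8 ≈ 4.34221/11.8 ≈ 0.367984
B = arcsin(0.367984) ≈ 21.5913°
(Since b ≤ a we need B ≤ A, so the obtuse alternative 180° − 21.5913° ≈ 158.409° is rejected.)

B = 21.59°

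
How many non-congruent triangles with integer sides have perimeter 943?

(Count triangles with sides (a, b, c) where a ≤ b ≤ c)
Let a ≤ b ≤ c with a + b + c = 943. The only binding inequality is a + b > c, i.e. 943 − c > c, so c < 943/2; and c ≥ 943/3 since c is the largest side.
So 315 ≤ c ≤ 471. For each c, b runs from ⌈(943 − c)/2⌉ up to c (then a = 943 − b − c satisfies 1 ≤ a ≤ b automatically), giving c − ⌈(943 − c)/2⌉ + 1 choices.
Summing over c: 2 + 3 + 5 + 6 + … + 234 + 236  (157 terms, c = 315, …, 471) = 18644
Check (closed form: nearest integer to p²/48 for even p, (p+3)²/48 for odd p): (943+3)²/48 = 946²/48 = 894916/48 ≈ 18644.08 → 18644

18644 triangles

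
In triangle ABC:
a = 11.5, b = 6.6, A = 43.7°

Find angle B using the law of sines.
a/sin(A) = b/sin(B)  ⇒  sin(B) = b·sin(A)/a = 6.6·sin(43.7°)/11.5
sin(43.7°) ≈ 0.690882
sin(B) ≈ 6.6·0.690882/11.5 ≈ 4.55982/11.5 ≈ 0.396506
B = arcsin(0.396506) ≈ 23.36°
(Since b ≤ a we need B ≤ A, so the obtuse alternative 180° − 23.36° ≈ 156.64° is rejected.)

B = 23.36°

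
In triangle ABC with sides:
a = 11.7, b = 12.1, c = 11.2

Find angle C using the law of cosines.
c² = a² + b² − 2ab·cos(C)  ⇒  cos(C) = (a² + b² − c²)/(2ab)
cos(C) = (11.7² + 12.1² − 11.2²)/(2·11.7·12.1) = (136.89 + 146.41 − 125.44)/283.14 = 157.86/283.14 ≈ 0.557533
C = arccos(0.557533) ≈ 56.1146°

C = 56.11°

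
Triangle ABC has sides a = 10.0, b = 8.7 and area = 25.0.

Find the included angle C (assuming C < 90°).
Area = ½·a·b·sin(C)  ⇒  sin(C) = 2·Area/(a·b) = 2·25.0/(10.0·8.7) = 50/87 ≈ 0.574713
C = arcsin(0.574713) ≈ 35.0795° (taking the acute solution since C < 90°)

C = 35.08°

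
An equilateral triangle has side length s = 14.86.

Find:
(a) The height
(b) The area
(a) The height splits the triangle into two 30-60-90 halves: h = s·√3/2 = 14.86·1.73205/2 ≈ 25.7383/2 ≈ 12.8691
(b) Area = (√3/4)·s² = (√3/4)·14.86² = (√3/4)·220.8196 ≈ 0.433013·220.8196 ≈ 95.6177

Height = 12.87, Area = 95.62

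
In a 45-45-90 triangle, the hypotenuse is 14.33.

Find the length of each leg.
In a 45-45-90 triangle hypotenuse = leg·√2, so leg = hypotenuse/√2.
Leg = 14.33/√2 ≈ 14.33/1.41421 ≈ 10.1328

Each leg = 10.13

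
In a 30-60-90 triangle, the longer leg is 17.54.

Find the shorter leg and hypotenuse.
In a 30-60-90 triangle the sides are in ratio 1 : √3 : 2, so short leg = long leg/√3 and hypotenuse = 2·(short leg).
Short leg = 17.54/√3 ≈ 17.54/1.73205 ≈ 10.1267
Hypotenuse = 2·10.1267 ≈ 20.2534

Short leg = 10.13, Hypotenuse = 20.25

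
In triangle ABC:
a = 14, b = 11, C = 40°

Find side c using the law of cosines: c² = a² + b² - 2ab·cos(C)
c² = 14² + 11² − 2·14·11·cos(40°)
cos(40°) ≈ 0.766044
c² ≈ 196 + 121 − 308·(0.766044) ≈ 317 − 235.942 ≈ 81.0583
c ≈ √81.0583 ≈ 9.00324

c = 9.003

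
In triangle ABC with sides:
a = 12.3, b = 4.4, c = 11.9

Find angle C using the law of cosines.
c² = a² + b² − 2ab·cos(C)  ⇒  cos(C) = (a² + b² − c²)/(2ab)
cos(C) = (12.3² + 4.4² − 11.9²)/(2·12.3·4.4) = (151.29 + 19.36 − 141.61)/108.24 = 29.04/108.24 ≈ 0.268293
C = arccos(0.268293) ≈ 74.4373°

C = 74.44°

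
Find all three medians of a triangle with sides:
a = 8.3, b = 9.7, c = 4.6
Median formula: m_a = ½√(2b² + 2c² − a²) (and cyclically). a² = 68.89, b² = 94.09, c² = 21.16.
m_a = ½√(2·94.09 + 2·21.16 − 68.89) = ½√161.61 ≈ ½·12.7126 ≈ 6.3563
m_b = ½√(2·68.89 + 2·21.16 − 94.09) = ½√86.01 ≈ ½·9.27416 ≈ 4.63708
m_c = ½√(2·68.89 + 2·94.09 − 21.16) = ½√304.8 ≈ ½·17.4585 ≈ 8.72926

m_a = 6.356, m_b = 4.637, m_c = 8.729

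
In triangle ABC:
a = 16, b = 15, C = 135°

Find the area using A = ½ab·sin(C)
A = ½·a·b·sin(C) = ½·16·15·sin(135°)
sin(135°) ≈ 0.707107
A ≈ ½·240·0.707107 = 120·0.707107 ≈ 84.8528

Area = 84.85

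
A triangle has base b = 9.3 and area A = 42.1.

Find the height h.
A = ½·b·h  ⇒  h = 2A/b = 2·42.1/9.3 = 84.2/9.3 ≈ 9.05376

h = 9.054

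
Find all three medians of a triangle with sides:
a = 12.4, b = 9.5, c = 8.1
Median formula: m_a = ½√(2b² + 2c² − a²) (and cyclically). a² = 153.76, b² = 90.25, c² = 65.61.
m_a = ½√(2·90.25 + 2·65.61 − 153.76) = ½√157.96 ≈ ½·12.5682 ≈ 6.28411
m_b = ½√(2·153.76 + 2·65.61 − 90.25) = ½√348.49 ≈ ½·18.6679 ≈ 9.33394
m_c = ½√(2·153.76 + 2·90.25 − 65.61) = ½√422.41 ≈ ½·20.5526 ≈ 10.2763

m_a = 6.284, m_b = 9.334, m_c = 10.28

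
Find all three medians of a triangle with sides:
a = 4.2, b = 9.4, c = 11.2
Median formula: m_a = ½√(2b² + 2c² − a²) (and cyclically). a² = 17.64, b² = 88.36, c² = 125.44.
m_a = ½√(2·88.36 + 2·125.44 − 17.64) = ½√409.96 ≈ ½·20.2475 ≈ 10.1237
m_b = ½√(2·17.64 + 2·125.44 − 88.36) = ½√197.8 ≈ ½·14.0641 ≈ 7.03207
m_c = ½√(2·17.64 + 2·88.36 − 125.44) = ½√86.56 ≈ ½·9.30376 ≈ 4.65188

m_a = 10.12, m_b = 7.032, m_c = 4.652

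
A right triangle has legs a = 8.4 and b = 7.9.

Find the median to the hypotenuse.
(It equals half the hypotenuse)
Hypotenuse c = √(a² + b²) = √(70.56 + 62.41) = √132.97 ≈ 11.5313
Median to hypotenuse = c/2 ≈ 11.5313/2 ≈ 5.76563

Median = 5.766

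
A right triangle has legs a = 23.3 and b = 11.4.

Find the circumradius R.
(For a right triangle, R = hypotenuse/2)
Hypotenuse c = √(a² + b²) = √(542.89 + 129.96) = √672.85 ≈ 25.9394
R = c/2 ≈ 25.9394/2 ≈ 12.9697

R = 12.97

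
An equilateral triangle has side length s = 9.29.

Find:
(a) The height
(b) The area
(a) The height splits the triangle into two 30-60-90 halves: h = s·√3/2 = 9.29·1.73205/2 ≈ 16.0908/2 ≈ 8.04538
(b) Area = (√3/4)·s² = (√3/4)·9.29² = (√3/4)·86.3041 ≈ 0.433013·86.3041 ≈ 37.3708

Height = 8.045, Area = 37.37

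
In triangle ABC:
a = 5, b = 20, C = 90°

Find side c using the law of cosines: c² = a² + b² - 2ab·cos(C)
c² = 5² + 20² − 2·5·20·cos(90°)
cos(90°) ≈ 0
c² ≈ 25 + 400 − 200·(0) ≈ 425 − 0 ≈ 425
c ≈ √425 ≈ 20.6155

c = 20.62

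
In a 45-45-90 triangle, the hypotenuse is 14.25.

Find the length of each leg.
In a 45-45-90 triangle hypotenuse = leg·√2, so leg = hypotenuse/√2.
Leg = 14.25/√2 ≈ 14.25/1.41421 ≈ 10.0763

Each leg = 10.08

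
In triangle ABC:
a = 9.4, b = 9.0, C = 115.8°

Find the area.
Two sides and the included angle (SAS): A = ½·a·b·sin(C) = ½·9.4·9.0·sin(115.8°)
sin(115.8°) ≈ 0.900319
A ≈ ½·84.6·0.900319 = 42.3·0.900319 ≈ 38.0835

Area = 38.08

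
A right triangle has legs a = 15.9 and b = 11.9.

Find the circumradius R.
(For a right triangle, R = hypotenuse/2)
Hypotenuse c = √(a² + b²) = √(252.81 + 141.61) = √394.42 ≈ 19.86
R = c/2 ≈ 19.86/2 ≈ 9.93001

R = 9.93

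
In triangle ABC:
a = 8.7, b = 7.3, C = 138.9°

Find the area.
Two sides and the included angle (SAS): A = ½·a·b·sin(C) = ½·8.7·7.3·sin(138.9°)
sin(138.9°) ≈ 0.657375
A ≈ ½·63.51·0.657375 = 31.755·0.657375 ≈ 20.875

Area = 20.87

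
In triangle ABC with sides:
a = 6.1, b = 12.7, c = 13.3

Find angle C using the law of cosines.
c² = a² + b² − 2ab·cos(C)  ⇒  cos(C) = (a² + b² − c²)/(2ab)
cos(C) = (6.1² + 12.7² − 13.3²)/(2·6.1·12.7) = (37.21 + 161.29 − 176.89)/154.94 = 21.61/154.94 ≈ 0.139473
C = arccos(0.139473) ≈ 81.9826°

C = 81.98°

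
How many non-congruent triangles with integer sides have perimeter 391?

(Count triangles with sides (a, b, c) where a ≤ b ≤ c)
Let a ≤ b ≤ c with a + b + c = 391. The only binding inequality is a + b > c, i.e. 391 − c > c, so c < 391/2; and c ≥ 391/3 since c is the largest side.
So 131 ≤ c ≤ 195. For each c, b runs from ⌈(391 − c)/2⌉ up to c (then a = 391 − b − c satisfies 1 ≤ a ≤ b automatically), giving c − ⌈(391 − c)/2⌉ + 1 choices.
Summing over c: 2 + 3 + 5 + 6 + … + 96 + 98  (65 terms, c = 131, …, 195) = 3234
Check (closed form: nearest integer to p²/48 for even p, (p+3)²/48 for odd p): (391+3)²/48 = 394²/48 = 155236/48 ≈ 3234.08 → 3234

3234 triangles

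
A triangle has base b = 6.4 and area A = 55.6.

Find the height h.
A = ½·b·h  ⇒  h = 2A/b = 2·55.6/6.4 = 111.2/6.4 ≈ 17.375

h = 17.38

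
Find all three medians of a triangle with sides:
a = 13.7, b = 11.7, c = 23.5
Median formula: m_a = ½√(2b² + 2c² − a²) (and cyclically). a² = 187.69, b² = 136.89, c² = 552.25.
m_a = ½√(2·136.89 + 2·552.25 − 187.69) = ½√1190.59 ≈ ½·34.5049 ≈ 17.2525
m_b = ½√(2·187.69 + 2·552.25 − 136.89) = ½√1342.99 ≈ ½·36.6468 ≈ 18.3234
m_c = ½√(2·187.69 + 2·136.89 − 552.25) = ½√96.91 ≈ ½·9.84429 ≈ 4.92214

m_a = 17.25, m_b = 18.32, m_c = 4.922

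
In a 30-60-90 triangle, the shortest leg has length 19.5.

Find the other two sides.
In a 30-60-90 triangle the sides are in ratio 1 : √3 : 2 (short leg : long leg : hypotenuse).
Long leg = 19.5·√3 ≈ 19.5·1.73205 ≈ 33.775
Hypotenuse = 2·19.5 = 39

Long leg = 19.5√3 = 33.77, Hypotenuse = 39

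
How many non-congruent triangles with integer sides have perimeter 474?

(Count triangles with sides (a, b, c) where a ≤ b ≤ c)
Let a ≤ b ≤ c with a + b + c = 474. The only binding inequality is a + b > c, i.e. 474 − c > c, so c < 474/2; and c ≥ 474/3 since c is the largest side.
So 158 ≤ c ≤ 236. For each c, b runs from ⌈(474 − c)/2⌉ up to c (then a = 474 − b − c satisfies 1 ≤ a ≤ b automatically), giving c − ⌈(474 − c)/2⌉ + 1 choices.
Summing over c: 1 + 2 + 4 + 5 + … + 116 + 118  (79 terms, c = 158, …, 236) = 4681
Check (closed form: nearest integer to p²/48 for even p, (p+3)²/48 for odd p): 474²/48 = 224676/48 ≈ 4680.75 → 4681

4681 triangles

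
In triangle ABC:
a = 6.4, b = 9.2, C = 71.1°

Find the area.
Two sides and the included angle (SAS): A = ½·a·b·sin(C) = ½·6.4·9.2·sin(71.1°)
sin(71.1°) ≈ 0.946085
A ≈ ½·58.88·0.946085 = 29.44·0.946085 ≈ 27.8528

Area = 27.85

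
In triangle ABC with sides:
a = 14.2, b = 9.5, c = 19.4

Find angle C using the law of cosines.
c² = a² + b² − 2ab·cos(C)  ⇒  cos(C) = (a² + b² − c²)/(2ab)
cos(C) = (14.2² + 9.5² − 19.4²)/(2·14.2·9.5) = (201.64 + 90.25 − 376.36)/269.8 = -84.47/269.8 ≈ -0.313084
C = arccos(-0.313084) ≈ 108.245°

C = 108.2°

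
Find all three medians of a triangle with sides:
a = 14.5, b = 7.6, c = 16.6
Median formula: m_a = ½√(2b² + 2c² − a²) (and cyclically). a² = 210.25, b² = 57.76, c² = 275.56.
m_a = ½√(2·57.76 + 2·275.56 − 210.25) = ½√456.39 ≈ ½·21.3633 ≈ 10.6816
m_b = ½√(2·210.25 + 2·275.56 − 57.76) = ½√913.86 ≈ ½·30.2301 ≈ 15.1151
m_c = ½√(2·210.25 + 2·57.76 − 275.56) = ½√260.46 ≈ ½·16.1388 ≈ 8.06939

m_a = 10.68, m_b = 15.12, m_c = 8.069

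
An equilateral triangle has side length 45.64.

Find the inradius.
r = Area/s with s the semi-perimeter.
Area = (√3/4)·45.64² = (√3/4)·2083.0096 ≈ 0.433013·2083.0096 ≈ 901.97
s = 3·45.64/2 = 68.46
r ≈ 901.97/68.46 ≈ 13.1751
(Equivalently r = side/(2√3) = 45.64/3.4641 ≈ 13.1751.)

r = 13.18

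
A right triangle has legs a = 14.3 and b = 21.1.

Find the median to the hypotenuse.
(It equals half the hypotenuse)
Hypotenuse c = √(a² + b²) = √(204.49 + 445.21) = √649.7 ≈ 25.4892
Median to hypotenuse = c/2 ≈ 25.4892/2 ≈ 12.7446

Median = 12.74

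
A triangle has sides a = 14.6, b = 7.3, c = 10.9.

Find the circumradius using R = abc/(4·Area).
First find the area with Heron's formula.
s = (14.6 + 7.3 + 10.9)/2 = 16.4
Area = √(s(s−a)(s−b)(s−c)) = √(16.4·1.8·9.1·5.5) ≈ √1477.48 ≈ 38.4379
abc = 14.6·7.3·10.9 = 1161.722
R = abc/(4·Area) ≈ 1161.722/(4·38.4379) = 1161.722/153.752 ≈ 7.55583

R = 7.556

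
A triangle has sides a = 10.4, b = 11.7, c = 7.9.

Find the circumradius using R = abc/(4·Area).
First find the area with Heron's formula.
s = (10.4 + 11.7 + 7.9)/2 = 15
Area = √(s(s−a)(s−b)(s−c)) = √(15·4.6·3.3·7.1) ≈ √1616.67 ≈ 40.2078
abc = 10.4·11.7·7.9 = 961.272
R = abc/(4·Area) ≈ 961.272/(4·40.2078) = 961.272/160.831 ≈ 5.97689

R = 5.977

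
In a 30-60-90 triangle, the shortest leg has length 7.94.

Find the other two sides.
In a 30-60-90 triangle the sides are in ratio 1 : √3 : 2 (short leg : long leg : hypotenuse).
Long leg = 7.94·√3 ≈ 7.94·1.73205 ≈ 13.7525
Hypotenuse = 2·7.94 = 15.88

Long leg = 7.94√3 = 13.75, Hypotenuse = 15.88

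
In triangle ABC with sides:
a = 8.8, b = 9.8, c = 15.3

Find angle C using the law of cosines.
c² = a² + b² − 2ab·cos(C)  ⇒  cos(C) = (a² + b² − c²)/(2ab)
cos(C) = (8.8² + 9.8² − 15.3²)/(2·8.8·9.8) = (77.44 + 96.04 − 234.09)/172.48 = -60.61/172.48 ≈ -0.351403
C = arccos(-0.351403) ≈ 110.573°

C = 110.6°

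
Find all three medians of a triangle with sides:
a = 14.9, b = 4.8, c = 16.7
Median formula: m_a = ½√(2b² + 2c² − a²) (and cyclically). a² = 222.01, b² = 23.04, c² = 278.89.
m_a = ½√(2·23.04 + 2·278.89 − 222.01) = ½√381.85 ≈ ½·19.541 ≈ 9.77049
m_b = ½√(2·222.01 + 2·278.89 − 23.04) = ½√978.76 ≈ ½·31.2851 ≈ 15.6426
m_c = ½√(2·222.01 + 2·23.04 − 278.89) = ½√211.21 ≈ ½·14.5331 ≈ 7.26653

m_a = 9.77, m_b = 15.64, m_c = 7.267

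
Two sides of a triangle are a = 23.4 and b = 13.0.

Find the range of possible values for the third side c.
Triangle inequality: |a − b| < c < a + b
|a − b| = |23.4 − 13.0| = 10.4
a + b = 23.4 + 13.0 = 36.4

10.4 < c < 36.4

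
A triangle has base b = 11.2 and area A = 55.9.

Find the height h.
A = ½·b·h  ⇒  h = 2A/b = 2·55.9/11.2 = 111.8/11.2 ≈ 9.98214

h = 9.982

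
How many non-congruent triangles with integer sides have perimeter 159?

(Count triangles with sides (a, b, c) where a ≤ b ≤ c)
Let a ≤ b ≤ c with a + b + c = 159. The only binding inequality is a + b > c, i.e. 159 − c > c, so c < 159/2; and c ≥ 159/3 since c is the largest side.
So 53 ≤ c ≤ 79. For each c, b runs from ⌈(159 − c)/2⌉ up to c (then a = 159 − b − c satisfies 1 ≤ a ≤ b automatically), giving c − ⌈(159 − c)/2⌉ + 1 choices.
Summing over c: 1 + 2 + 4 + 5 + … + 38 + 40  (27 terms, c = 53, …, 79) = 547
Check (closed form: nearest integer to p²/48 for even p, (p+3)²/48 for odd p): (159+3)²/48 = 162²/48 = 26244/48 ≈ 546.75 → 547

547 triangles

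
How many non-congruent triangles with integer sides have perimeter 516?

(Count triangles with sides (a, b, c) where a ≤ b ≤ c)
Let a ≤ b ≤ c with a + b + c = 516. The only binding inequality is a + b > c, i.e. 516 − c > c, so c < 516/2; and c ≥ 516/3 since c is the largest side.
So 172 ≤ c ≤ 257. For each c, b runs from ⌈(516 − c)/2⌉ up to c (then a = 516 − b − c satisfies 1 ≤ a ≤ b automatically), giving c − ⌈(516 − c)/2⌉ + 1 choices.
Summing over c: 1 + 2 + 4 + 5 + … + 127 + 128  (86 terms, c = 172, …, 257) = 5547
Check (closed form: nearest integer to p²/48 for even p, (p+3)²/48 for odd p): 516²/48 = 266256/48 ≈ 5547.00 → 5547

5547 triangles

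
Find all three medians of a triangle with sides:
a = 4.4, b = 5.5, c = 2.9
Median formula: m_a = ½√(2b² + 2c² − a²) (and cyclically). a² = 19.36, b² = 30.25, c² = 8.41.
m_a = ½√(2·30.25 + 2·8.41 − 19.36) = ½√57.96 ≈ ½·7.61315 ≈ 3.80657
m_b = ½√(2·19.36 + 2·8.41 − 30.25) = ½√25.29 ≈ ½·5.02892 ≈ 2.51446
m_c = ½√(2·19.36 + 2·30.25 − 8.41) = ½√90.81 ≈ ½·9.52943 ≈ 4.76471

m_a = 3.807, m_b = 2.514, m_c = 4.765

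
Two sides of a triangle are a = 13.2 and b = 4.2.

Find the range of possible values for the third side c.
Triangle inequality: |a − b| < c < a + b
|a − b| = |13.2 − 4.2| = 9
a + b = 13.2 + 4.2 = 17.4

9 < c < 17.4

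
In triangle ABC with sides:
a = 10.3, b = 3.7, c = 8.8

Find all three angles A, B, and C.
Law of cosines for each angle (a² = 106.09, b² = 13.69, c² = 77.44):
cos(A) = (b² + c² − a²)/(2bc) = (13.69 + 77.44 − 106.09)/(2·3.7·8.8) = -14.96/65.12 ≈ -0.22973  ⇒  A ≈ 103.281°
cos(B) = (a² + c² − b²)/(2ac) = (106.09 + 77.44 − 13.69)/(2·10.3·8.8) = 169.84/181.28 ≈ 0.936893  ⇒  B ≈ 20.4638°
cos(C) = (a² + b² − c²)/(2ab) = (106.09 + 13.69 − 77.44)/(2·10.3·3.7) = 42.34/76.22 ≈ 0.555497  ⇒  C ≈ 56.255°
Check: A + B + C ≈ 180°

A = 103.3°, B = 20.46°, C = 56.26°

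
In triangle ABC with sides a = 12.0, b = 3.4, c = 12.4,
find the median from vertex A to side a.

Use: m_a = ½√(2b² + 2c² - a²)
m_a = ½√(2·3.4² + 2·12.4² − 12.0²) = ½√(2·11.56 + 2·153.76 − 144) = ½√(23.12 + 307.52 − 144) = ½√186.64
√186.64 ≈ 13.6616, so m_a ≈ 6.83081

m_a = 6.831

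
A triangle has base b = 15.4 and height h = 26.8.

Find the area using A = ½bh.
A = ½·b·h = ½·15.4·26.8 = ½·412.72 = 206.36

Area = 206.36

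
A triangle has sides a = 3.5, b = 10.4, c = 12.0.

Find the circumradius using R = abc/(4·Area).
First find the area with Heron's formula.
s = (3.5 + 10.4 + 12.0)/2 = 12.95
Area = √(s(s−a)(s−b)(s−c)) = √(12.95·9.45·2.55·0.95) ≈ √296.459 ≈ 17.218
abc = 3.5·10.4·12.0 = 436.8
R = abc/(4·Area) ≈ 436.8/(4·17.218) = 436.8/68.872 ≈ 6.3422

R = 6.342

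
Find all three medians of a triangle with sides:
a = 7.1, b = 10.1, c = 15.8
Median formula: m_a = ½√(2b² + 2c² − a²) (and cyclically). a² = 50.41, b² = 102.01, c² = 249.64.
m_a = ½√(2·102.01 + 2·249.64 − 50.41) = ½√652.89 ≈ ½·25.5517 ≈ 12.7759
m_b = ½√(2·50.41 + 2·249.64 − 102.01) = ½√498.09 ≈ ½·22.3179 ≈ 11.159
m_c = ½√(2·50.41 + 2·102.01 − 249.64) = ½√55.2 ≈ ½·7.42967 ≈ 3.71484

m_a = 12.78, m_b = 11.16, m_c = 3.715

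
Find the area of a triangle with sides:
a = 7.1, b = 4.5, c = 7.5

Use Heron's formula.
s = (7.1 + 4.5 + 7.5)/2 = 19.1/2 = 9.55
s − a = 2.45, s − b = 5.05, s − c = 2.05
s(s−a)(s−b)(s−c) = 9.55·2.45·5.05·2.05 ≈ 242.223
Area = √242.223 ≈ 15.5635

Area = 15.56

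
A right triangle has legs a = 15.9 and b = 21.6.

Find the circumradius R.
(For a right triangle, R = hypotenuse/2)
Hypotenuse c = √(a² + b²) = √(252.81 + 466.56) = √719.37 ≈ 26.8211
R = c/2 ≈ 26.8211/2 ≈ 13.4105

R = 13.41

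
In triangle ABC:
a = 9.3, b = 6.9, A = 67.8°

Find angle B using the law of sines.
a/sin(A) = b/sin(B)  ⇒  sin(B) = b·sin(A)/a = 6.9·sin(67.8°)/9.3
sin(67.8°) ≈ 0.925871
sin(B) ≈ 6.9·0.925871/9.3 ≈ 6.38851/9.3 ≈ 0.686936
B = arcsin(0.686936) ≈ 43.3881°
(Since b ≤ a we need B ≤ A, so the obtuse alternative 180° − 43.3881° ≈ 136.612° is rejected.)

B = 43.39°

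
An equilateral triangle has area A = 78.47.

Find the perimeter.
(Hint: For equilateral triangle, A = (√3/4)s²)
A = (√3/4)s²  ⇒  s² = 4A/√3 = 4·78.47/√3 = 313.88/1.73205 ≈ 181.219
s ≈ √181.219 ≈ 13.4617
Perimeter = 3s ≈ 3·13.4617 ≈ 40.3852

Perimeter = 40.39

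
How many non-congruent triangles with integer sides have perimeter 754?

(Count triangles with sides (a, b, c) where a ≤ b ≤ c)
Let a ≤ b ≤ c with a + b + c = 754. The only binding inequality is a + b > c, i.e. 754 − c > c, so c < 754/2; and c ≥ 754/3 since c is the largest side.
So 252 ≤ c ≤ 376. For each c, b runs from ⌈(754 − c)/2⌉ up to c (then a = 754 − b − c satisfies 1 ≤ a ≤ b automatically), giving c − ⌈(754 − c)/2⌉ + 1 choices.
Summing over c: 2 + 3 + 5 + 6 + … + 186 + 188  (125 terms, c = 252, …, 376) = 11844
Check (closed form: nearest integer to p²/48 for even p, (p+3)²/48 for odd p): 754²/48 = 568516/48 ≈ 11844.08 → 11844

11844 triangles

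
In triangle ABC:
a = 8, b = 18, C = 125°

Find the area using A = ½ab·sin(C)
A = ½·a·b·sin(C) = ½·8·18·sin(125°)
sin(125°) ≈ 0.819152
A ≈ ½·144·0.819152 = 72·0.819152 ≈ 58.9789

Area = 58.98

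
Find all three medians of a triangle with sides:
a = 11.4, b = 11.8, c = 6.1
Median formula: m_a = ½√(2b² + 2c² − a²) (and cyclically). a² = 129.96, b² = 139.24, c² = 37.21.
m_a = ½√(2·139.24 + 2·37.21 − 129.96) = ½√222.94 ≈ ½·14.9312 ≈ 7.46559
m_b = ½√(2·129.96 + 2·37.21 − 139.24) = ½√195.1 ≈ ½·13.9678 ≈ 6.98391
m_c = ½√(2·129.96 + 2·139.24 − 37.21) = ½√501.19 ≈ ½·22.3873 ≈ 11.1936

m_a = 7.466, m_b = 6.984, m_c = 11.19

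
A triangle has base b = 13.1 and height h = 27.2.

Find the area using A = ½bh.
A = ½·b·h = ½·13.1·27.2 = ½·356.32 = 178.16

Area = 178.16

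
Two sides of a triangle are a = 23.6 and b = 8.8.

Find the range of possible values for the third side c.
Triangle inequality: |a − b| < c < a + b
|a − b| = |23.6 − 8.8| = 14.8
a + b = 23.6 + 8.8 = 32.4

14.8 < c < 32.4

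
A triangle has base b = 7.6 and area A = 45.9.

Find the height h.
A = ½·b·h  ⇒  h = 2A/b = 2·45.9/7.6 = 91.8/7.6 ≈ 12.0789

h = 12.08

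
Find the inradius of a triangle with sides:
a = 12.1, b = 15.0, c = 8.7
r = Area/s where s is the semi-perimeter.
s = (12.1 + 15.0 + 8.7)/2 = 35.8/2 = 17.9
Area = √(s(s−a)(s−b)(s−c)) = √(17.9·5.8·2.9·9.2) ≈ √2769.92 ≈ 52.63
r ≈ 52.63/17.9 ≈ 2.94022

r = 2.94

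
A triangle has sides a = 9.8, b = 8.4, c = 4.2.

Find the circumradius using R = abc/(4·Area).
First find the area with Heron's formula.
s = (9.8 + 8.4 + 4.2)/2 = 11.2
Area = √(s(s−a)(s−b)(s−c)) = √(11.2·1.4·2.8·7) ≈ √307.328 ≈ 17.5308
abc = 9.8·8.4·4.2 = 345.744
R = abc/(4·Area) ≈ 345.744/(4·17.5308) = 345.744/70.1231 ≈ 4.93053

R = 4.931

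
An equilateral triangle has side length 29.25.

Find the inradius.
r = Area/s with s the semi-perimeter.
Area = (√3/4)·29.25² = (√3/4)·855.5625 ≈ 0.433013·855.5625 ≈ 370.469
s = 3·29.25/2 = 43.875
r ≈ 370.469/43.875 ≈ 8.44375
(Equivalently r = side/(2√3) = 29.25/3.4641 ≈ 8.44375.)

r = 8.444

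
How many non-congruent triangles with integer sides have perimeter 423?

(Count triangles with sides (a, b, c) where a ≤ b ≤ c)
Let a ≤ b ≤ c with a + b + c = 423. The only binding inequality is a + b > c, i.e. 423 − c > c, so c < 423/2; and c ≥ 423/3 since c is the largest side.
So 141 ≤ c ≤ 211. For each c, b runs from ⌈(423 − c)/2⌉ up to c (then a = 423 − b − c satisfies 1 ≤ a ≤ b automatically), giving c − ⌈(423 − c)/2⌉ + 1 choices.
Summing over c: 1 + 2 + 4 + 5 + … + 104 + 106  (71 terms, c = 141, …, 211) = 3781
Check (closed form: nearest integer to p²/48 for even p, (p+3)²/48 for odd p): (423+3)²/48 = 426²/48 = 181476/48 ≈ 3780.75 → 3781

3781 triangles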